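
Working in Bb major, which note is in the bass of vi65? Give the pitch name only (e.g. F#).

vi in Bb major has root G; the chord is G-Bb-D-F.
The figure 65 means first inversion — the third is in the bass.

Bb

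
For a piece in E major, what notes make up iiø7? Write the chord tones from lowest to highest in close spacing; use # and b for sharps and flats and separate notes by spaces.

F# A C E

iiø7 is the half-diminished supertonic seventh, borrowed from the parallel minor. In E major that root is F#.
So the chord is F#-A-C-E.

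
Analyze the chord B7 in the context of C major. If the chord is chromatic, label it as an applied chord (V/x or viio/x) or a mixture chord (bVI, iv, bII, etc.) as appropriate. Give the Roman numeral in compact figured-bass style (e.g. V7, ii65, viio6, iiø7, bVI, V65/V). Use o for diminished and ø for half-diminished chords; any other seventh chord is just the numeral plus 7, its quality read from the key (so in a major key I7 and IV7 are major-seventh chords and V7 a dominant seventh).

The pitches B-D#-F#-A form a dominant seventh chord rooted on B.
B is not a diatonic chord root with this quality in C major, but it lies a perfect fifth above E (iii), so the chord functions as an applied dominant of iii.

V7/iii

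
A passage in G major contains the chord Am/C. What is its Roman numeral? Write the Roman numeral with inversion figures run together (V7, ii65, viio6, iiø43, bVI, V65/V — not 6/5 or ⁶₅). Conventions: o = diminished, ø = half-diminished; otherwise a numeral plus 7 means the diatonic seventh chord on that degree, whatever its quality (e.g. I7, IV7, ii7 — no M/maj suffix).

The pitches A-C-E form a minor triad rooted on A.
In G major, A is the supertonic; the diatonic minor triad there is ii.
With C in the bass the chord is in first inversion, so the figured bass is 6.

ii6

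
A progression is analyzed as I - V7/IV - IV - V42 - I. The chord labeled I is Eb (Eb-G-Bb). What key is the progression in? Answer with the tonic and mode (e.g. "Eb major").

Eb major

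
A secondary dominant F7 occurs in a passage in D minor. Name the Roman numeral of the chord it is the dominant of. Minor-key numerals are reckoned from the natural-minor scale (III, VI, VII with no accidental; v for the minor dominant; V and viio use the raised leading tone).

The chord is a dominant seventh chord on F.
A dominant resolves down a perfect fifth: F → Bb. In D minor, Bb is scale degree 6, i.e. VI.

VI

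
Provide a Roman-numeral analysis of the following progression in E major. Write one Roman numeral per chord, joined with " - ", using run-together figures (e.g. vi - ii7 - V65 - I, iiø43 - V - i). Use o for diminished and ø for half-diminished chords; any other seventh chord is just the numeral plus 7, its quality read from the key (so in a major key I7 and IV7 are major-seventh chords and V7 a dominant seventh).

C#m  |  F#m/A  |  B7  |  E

C#m has root C#, degree 6 in E major, so vi.
F#m/A has root F#, degree 2 in E major, so ii6.
B7: dominant seventh chord on B = scale degree 5 → V7.
E has root E, degree 1 in E major, so I.

vi - ii6 - V7 - I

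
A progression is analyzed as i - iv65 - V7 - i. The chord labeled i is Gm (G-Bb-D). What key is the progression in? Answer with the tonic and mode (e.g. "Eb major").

G minor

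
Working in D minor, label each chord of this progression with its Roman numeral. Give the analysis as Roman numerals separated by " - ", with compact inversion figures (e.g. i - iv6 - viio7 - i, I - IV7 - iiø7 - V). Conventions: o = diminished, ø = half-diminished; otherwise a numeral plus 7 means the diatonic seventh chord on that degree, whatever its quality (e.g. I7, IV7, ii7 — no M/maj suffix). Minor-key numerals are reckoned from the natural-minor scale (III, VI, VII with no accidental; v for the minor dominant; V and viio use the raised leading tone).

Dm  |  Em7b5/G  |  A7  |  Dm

i - iiø65 - V7 - i

Dm: minor triad on D = scale degree 1 → i.
Em7b5/G: root E is the supertonic; half-diminished seventh chord there is iiø65.
A7: dominant seventh chord on A = scale degree 5 → V7.
Dm: root D is the tonic; minor triad there is i.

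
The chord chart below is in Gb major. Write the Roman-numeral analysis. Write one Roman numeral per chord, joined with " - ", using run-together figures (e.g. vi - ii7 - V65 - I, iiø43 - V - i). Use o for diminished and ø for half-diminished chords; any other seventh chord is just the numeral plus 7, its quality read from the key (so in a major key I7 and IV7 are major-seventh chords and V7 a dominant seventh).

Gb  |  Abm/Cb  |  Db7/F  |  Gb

I - ii6 - V65 - I

Gb: major triad on Gb = scale degree 1 → I.
Abm/Cb: root Ab is the supertonic; minor triad there is ii6.
Db7/F has root Db, degree 5 in Gb major, so V65.
Gb: major triad on Gb = scale degree 1 → I.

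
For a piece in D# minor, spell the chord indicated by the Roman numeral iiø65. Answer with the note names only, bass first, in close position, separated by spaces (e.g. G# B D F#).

The numeral's case and figure indicate a half-diminished seventh chord. In D# minor its root, scale degree 2, is E#.
Stacking thirds from E# gives E#-G#-B-D#.
The figured bass 65 indicates first inversion, placing the third (G#) in the bass: G#-B-D#-E#.

G# B D# E#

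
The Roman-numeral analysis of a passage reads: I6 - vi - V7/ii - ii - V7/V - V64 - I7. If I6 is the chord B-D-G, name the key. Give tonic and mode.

G major

The chord G/B is a major triad rooted on G; its label is I6.
If G is scale degree 1 and the mode makes that degree carry a major triad, the tonic is G and the mode is major.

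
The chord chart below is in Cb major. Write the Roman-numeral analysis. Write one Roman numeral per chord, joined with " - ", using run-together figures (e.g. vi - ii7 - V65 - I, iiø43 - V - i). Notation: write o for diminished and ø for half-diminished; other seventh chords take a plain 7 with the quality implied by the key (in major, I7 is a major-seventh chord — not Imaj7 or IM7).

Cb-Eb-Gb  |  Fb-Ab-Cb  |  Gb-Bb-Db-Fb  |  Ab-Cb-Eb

I - IV - V7 - vi

Cb-Eb-Gb: root Cb is the tonic; major triad there is I.
Fb-Ab-Cb has root Fb, degree 4 in Cb major, so IV.
Gb-Bb-Db-Fb: dominant seventh chord on Gb = scale degree 5 → V7.
Ab-Cb-Eb: minor triad on Ab = scale degree 6 → vi.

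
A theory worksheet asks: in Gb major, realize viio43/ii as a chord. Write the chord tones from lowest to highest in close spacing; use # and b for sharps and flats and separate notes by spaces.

The slash marks an applied leading-tone chord: viio of ii. In Gb major, ii is Ab, so the leading tone to it is G, a half step below.
Building a fully diminished seventh chord on G gives G-Bb-Db-Fb.
With the 43 figure the chord is in second inversion; from the bass Db upward in close position it reads Db-Fb-G-Bb.

Db Fb G Bb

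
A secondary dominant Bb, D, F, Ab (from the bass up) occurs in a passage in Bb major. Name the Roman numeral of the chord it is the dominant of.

The chord is a dominant seventh chord on Bb.
A dominant resolves down a perfect fifth: Bb → Eb. In Bb major, Eb is scale degree 4, i.e. IV.

IV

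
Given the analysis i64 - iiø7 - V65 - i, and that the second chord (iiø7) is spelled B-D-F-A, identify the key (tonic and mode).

A minor

The anchor chord is a half-diminished seventh chord on B, labeled iiø7.
Counting down one scale step from B places the tonic on A; a half-diminished seventh chord on degree 2 is diatonic only in minor.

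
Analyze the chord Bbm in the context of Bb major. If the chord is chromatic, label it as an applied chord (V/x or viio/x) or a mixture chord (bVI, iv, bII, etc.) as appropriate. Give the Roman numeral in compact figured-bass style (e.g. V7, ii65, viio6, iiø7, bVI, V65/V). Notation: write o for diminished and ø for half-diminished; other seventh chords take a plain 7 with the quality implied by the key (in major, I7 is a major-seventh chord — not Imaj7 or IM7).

The pitches Bb-Db-F form a minor triad rooted on Bb.
Bb is the first degree of Bb major. This is the minor tonic, borrowed from the parallel minor.

i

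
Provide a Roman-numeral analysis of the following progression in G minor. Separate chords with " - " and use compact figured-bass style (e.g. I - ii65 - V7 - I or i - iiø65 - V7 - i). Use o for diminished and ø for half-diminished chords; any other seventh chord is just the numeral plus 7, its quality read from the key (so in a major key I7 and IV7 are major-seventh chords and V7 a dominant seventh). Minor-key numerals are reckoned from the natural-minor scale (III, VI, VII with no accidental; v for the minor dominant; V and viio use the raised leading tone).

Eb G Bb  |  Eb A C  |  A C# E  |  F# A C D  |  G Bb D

VI - iio64 - V/V - V65 - i

Eb-G-Bb has root Eb, degree 6 in G minor, so VI.
Eb-A-C has root A, degree 2 in G minor, so iio64.
A-C#-E is the secondary dominant of V (major triad on A): V/V.
F#-A-C-D has root D, degree 5 in G minor, so V65.
G-Bb-D has root G, degree 1 in G minor, so i.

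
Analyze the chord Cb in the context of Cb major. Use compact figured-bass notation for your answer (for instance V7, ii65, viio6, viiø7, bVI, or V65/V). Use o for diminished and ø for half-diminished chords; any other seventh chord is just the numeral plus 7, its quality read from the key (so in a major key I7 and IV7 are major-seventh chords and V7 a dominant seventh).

I

Stacked in thirds the chord is Cb-Eb-Gb: a major triad on Cb.
Cb is scale degree 1 in Cb major, and a major triad on that degree is written I.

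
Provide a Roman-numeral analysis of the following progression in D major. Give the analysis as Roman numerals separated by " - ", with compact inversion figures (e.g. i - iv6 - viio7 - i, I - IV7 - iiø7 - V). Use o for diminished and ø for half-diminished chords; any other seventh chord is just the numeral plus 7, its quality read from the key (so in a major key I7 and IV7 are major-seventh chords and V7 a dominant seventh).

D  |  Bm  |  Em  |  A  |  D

I - vi - ii - V - I

D: root D is the tonic; major triad there is I.
Bm has root B, degree 6 in D major, so vi.
Em: root E is the supertonic; minor triad there is ii.
A has root A, degree 5 in D major, so V.
D has root D, degree 1 in D major, so I.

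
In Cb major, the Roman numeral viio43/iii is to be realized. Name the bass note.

The applied chord viio43/iii is rooted on D: D-F-Ab-Cb.
The figure 43 means second inversion — the fifth is in the bass.

Ab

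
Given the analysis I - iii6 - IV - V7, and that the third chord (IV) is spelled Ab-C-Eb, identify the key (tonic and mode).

The chord Ab is a major triad rooted on Ab; its label is IV.
If Ab is scale degree 4 and the mode makes that degree carry a major triad, the tonic is Eb and the mode is major.

Eb major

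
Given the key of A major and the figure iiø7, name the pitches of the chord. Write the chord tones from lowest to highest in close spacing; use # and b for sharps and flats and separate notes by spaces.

Scale degree 2 in A major is B; here the chord built on it is altered to a half-diminished seventh chord. iiø7 is the half-diminished supertonic seventh, borrowed from the parallel minor.
So the chord is B-D-F-A.

B D F A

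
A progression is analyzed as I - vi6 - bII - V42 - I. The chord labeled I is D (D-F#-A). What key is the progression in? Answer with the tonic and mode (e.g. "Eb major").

The anchor chord is a major triad on D, labeled I.
If D is scale degree 1 and the mode makes that degree carry a major triad, the tonic is D and the mode is major.

D major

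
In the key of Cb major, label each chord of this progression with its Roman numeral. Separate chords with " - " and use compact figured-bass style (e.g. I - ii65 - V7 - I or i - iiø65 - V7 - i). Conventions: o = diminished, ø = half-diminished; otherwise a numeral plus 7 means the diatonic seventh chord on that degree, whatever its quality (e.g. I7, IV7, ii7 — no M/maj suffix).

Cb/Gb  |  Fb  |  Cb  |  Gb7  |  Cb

I64 - IV - I - V7 - I

Cb/Gb: major triad on Cb = scale degree 1 → I64.
Fb: major triad on Fb = scale degree 4 → IV.
Cb: root Cb is the tonic; major triad there is I.
Gb7: dominant seventh chord on Gb = scale degree 5 → V7.
Cb: root Cb is the tonic; major triad there is I.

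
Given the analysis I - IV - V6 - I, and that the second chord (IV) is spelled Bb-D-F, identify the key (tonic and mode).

The chord Bb is a major triad rooted on Bb; its label is IV.
IV on Bb implies Bb is the subdominant; that puts the tonic at F, and the uppercase numeral fits major mode.

F major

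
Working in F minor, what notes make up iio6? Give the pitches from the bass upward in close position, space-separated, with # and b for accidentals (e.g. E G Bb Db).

The numeral's case and figure indicate a diminished triad. In F minor its root, scale degree 2, is G.
That chord is spelled G-Bb-Db.
With the 6 figure the chord is in first inversion; from the bass Bb upward in close position it reads Bb-Db-G.

Bb Db G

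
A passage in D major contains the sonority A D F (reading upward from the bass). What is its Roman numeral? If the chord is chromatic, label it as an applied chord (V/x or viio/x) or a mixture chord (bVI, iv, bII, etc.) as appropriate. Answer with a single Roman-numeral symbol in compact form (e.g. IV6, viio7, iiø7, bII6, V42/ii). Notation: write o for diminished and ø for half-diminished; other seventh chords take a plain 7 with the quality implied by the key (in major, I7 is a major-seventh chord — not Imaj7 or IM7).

i64

The pitches D-F-A form a minor triad rooted on D.
D is the first degree of D major. This is the minor tonic, borrowed from the parallel minor.
With A in the bass the chord is in second inversion, so the figured bass is 64.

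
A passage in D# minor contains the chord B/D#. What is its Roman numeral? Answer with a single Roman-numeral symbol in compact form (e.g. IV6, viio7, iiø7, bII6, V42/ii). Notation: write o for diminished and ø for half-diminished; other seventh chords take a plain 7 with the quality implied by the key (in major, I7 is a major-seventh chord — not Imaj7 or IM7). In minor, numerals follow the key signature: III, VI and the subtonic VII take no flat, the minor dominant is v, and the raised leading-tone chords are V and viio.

The pitches B-D#-F# form a major triad rooted on B.
In D# minor, B is the submediant; the diatonic major triad there is VI.
With D# in the bass the chord is in first inversion, so the figured bass is 6.

VI6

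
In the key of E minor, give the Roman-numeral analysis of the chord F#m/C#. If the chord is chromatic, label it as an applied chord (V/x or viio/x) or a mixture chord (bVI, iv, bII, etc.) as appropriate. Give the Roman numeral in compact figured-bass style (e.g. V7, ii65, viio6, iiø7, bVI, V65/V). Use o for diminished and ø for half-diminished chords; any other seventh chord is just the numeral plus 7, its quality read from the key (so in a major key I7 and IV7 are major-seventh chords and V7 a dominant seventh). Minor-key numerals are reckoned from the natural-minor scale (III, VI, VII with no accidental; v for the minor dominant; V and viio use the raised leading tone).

ii64

The pitches F#-A-C# form a minor triad rooted on F#.
F# is the second degree of E minor. This is the minor supertonic, borrowed from the parallel major (the Dorian ii).
With C# in the bass the chord is in second inversion, so the figured bass is 64.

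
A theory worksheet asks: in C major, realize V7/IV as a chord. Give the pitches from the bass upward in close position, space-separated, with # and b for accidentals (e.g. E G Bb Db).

V7/IV is a secondary dominant — the dominant seventh of IV. IV in C major is F, so the applied chord's root is C, a perfect fifth above.
Building a dominant seventh chord on C gives C-E-G-Bb.

C E G Bb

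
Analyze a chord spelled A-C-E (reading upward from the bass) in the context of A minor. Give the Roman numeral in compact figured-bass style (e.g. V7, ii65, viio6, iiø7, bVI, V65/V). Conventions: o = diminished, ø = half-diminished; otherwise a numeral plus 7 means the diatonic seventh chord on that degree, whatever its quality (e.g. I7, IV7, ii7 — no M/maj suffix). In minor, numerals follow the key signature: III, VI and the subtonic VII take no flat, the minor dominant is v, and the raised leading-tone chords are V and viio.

i

Stacked in thirds the chord is A-C-E: a minor triad on A.
In A minor, A is the tonic; the diatonic minor triad there is i.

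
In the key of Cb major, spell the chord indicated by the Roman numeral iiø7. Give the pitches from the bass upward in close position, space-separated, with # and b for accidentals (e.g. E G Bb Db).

Db Fb Abb Cb

iiø7 is the half-diminished supertonic seventh, borrowed from the parallel minor. In Cb major that root is Db.
So the chord is Db-Fb-Abb-Cb, a half-diminished seventh chord.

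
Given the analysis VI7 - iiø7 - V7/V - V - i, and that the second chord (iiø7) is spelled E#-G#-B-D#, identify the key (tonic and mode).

The anchor chord is a half-diminished seventh chord on E#, labeled iiø7.
Counting down one scale step from E# places the tonic on D#; a half-diminished seventh chord on degree 2 is diatonic only in minor.

D# minor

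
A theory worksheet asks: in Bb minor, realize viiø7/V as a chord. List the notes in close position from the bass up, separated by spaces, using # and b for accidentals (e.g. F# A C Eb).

viiø7/V is a secondary leading-tone chord. The target V is F in Bb minor; the applied chord is rooted a semitone below, on E.
Building a half-diminished seventh chord on E gives E-G-Bb-D.

E G Bb D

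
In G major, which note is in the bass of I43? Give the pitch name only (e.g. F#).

I in G major has root G; the chord is G-B-D-F#.
The figure 43 means second inversion — the fifth is in the bass.

D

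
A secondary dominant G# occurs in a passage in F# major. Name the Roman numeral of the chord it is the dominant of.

V

The chord is a major triad on G#.
A dominant resolves down a perfect fifth: G# → C#. In F# major, C# is scale degree 5, i.e. V.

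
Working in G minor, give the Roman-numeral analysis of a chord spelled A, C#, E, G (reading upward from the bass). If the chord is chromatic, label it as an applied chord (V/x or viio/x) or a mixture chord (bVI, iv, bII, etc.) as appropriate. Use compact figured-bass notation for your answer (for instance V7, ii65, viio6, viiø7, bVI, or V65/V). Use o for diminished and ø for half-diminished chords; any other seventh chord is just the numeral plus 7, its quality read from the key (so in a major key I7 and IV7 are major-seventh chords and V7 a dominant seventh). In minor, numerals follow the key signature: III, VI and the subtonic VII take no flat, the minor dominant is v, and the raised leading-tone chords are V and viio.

V7/V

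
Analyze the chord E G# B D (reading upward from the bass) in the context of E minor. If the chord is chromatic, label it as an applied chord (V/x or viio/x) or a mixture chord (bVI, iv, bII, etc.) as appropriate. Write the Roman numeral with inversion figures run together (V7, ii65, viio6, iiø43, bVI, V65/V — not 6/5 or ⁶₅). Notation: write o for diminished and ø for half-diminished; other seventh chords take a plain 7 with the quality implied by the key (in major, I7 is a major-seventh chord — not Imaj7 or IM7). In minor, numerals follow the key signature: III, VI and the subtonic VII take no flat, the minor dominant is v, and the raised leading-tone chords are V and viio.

Stacked in thirds the chord is E-G#-B-D: a dominant seventh chord on E.
E is not a diatonic chord root with this quality in E minor, but it lies a perfect fifth above A (iv), so the chord functions as an applied dominant of iv.

V7/iv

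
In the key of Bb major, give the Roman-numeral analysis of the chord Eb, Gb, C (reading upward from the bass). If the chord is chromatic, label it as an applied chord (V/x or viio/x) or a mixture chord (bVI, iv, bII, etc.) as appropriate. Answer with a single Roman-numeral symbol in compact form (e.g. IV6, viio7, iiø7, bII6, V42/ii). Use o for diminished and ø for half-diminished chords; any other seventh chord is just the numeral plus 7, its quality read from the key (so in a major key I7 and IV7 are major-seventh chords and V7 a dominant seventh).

The pitches C-Eb-Gb form a diminished triad rooted on C.
C is the second degree of Bb major. This is the diminished supertonic triad, borrowed from the parallel minor.
With Eb in the bass the chord is in first inversion, so the figured bass is 6.

iio6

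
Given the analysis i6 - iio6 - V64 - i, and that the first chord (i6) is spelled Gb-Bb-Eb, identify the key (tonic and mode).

i6 is given as Gb-Bb-Eb — a minor triad with root Eb.
If Eb is scale degree 1 and the mode makes that degree carry a minor triad, the tonic is Eb and the mode is minor.

Eb minor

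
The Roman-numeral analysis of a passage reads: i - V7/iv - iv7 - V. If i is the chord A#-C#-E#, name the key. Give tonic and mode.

The chord A#m is a minor triad rooted on A#; its label is i.
If A# is scale degree 1 and the mode makes that degree carry a minor triad, the tonic is A# and the mode is minor.

A# minor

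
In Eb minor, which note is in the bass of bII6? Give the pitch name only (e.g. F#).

bII in Eb minor has root Fb; the chord is Fb-Ab-Cb.
The figure 6 means first inversion — the third is in the bass.

Ab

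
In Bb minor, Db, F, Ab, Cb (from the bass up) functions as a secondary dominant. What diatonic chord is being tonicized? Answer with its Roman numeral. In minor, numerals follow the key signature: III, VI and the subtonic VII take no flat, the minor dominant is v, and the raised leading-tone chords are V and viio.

VI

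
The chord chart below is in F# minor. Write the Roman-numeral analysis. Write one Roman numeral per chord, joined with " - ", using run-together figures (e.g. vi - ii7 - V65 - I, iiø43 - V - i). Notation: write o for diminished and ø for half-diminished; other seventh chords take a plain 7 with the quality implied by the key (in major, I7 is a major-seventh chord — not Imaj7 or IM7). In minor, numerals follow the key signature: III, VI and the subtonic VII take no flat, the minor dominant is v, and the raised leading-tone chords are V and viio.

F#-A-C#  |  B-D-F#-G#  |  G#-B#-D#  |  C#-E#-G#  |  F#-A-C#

i - iiø65 - V/V - V - i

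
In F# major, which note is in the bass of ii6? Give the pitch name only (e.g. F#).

B

ii in F# major has root G#; the chord is G#-B-D#.
The figure 6 means first inversion — the third is in the bass.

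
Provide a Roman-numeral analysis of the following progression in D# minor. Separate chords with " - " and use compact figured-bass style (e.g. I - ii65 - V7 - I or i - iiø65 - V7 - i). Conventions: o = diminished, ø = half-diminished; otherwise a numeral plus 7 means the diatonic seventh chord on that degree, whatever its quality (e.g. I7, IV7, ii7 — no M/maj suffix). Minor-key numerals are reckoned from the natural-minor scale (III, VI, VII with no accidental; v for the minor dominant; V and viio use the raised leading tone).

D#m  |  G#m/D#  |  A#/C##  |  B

D#m has root D#, degree 1 in D# minor, so i.
G#m/D# has root G#, degree 4 in D# minor, so iv64.
A#/C## has root A#, degree 5 in D# minor, so V6.
B: root B is the submediant; major triad there is VI.

i - iv64 - V6 - VI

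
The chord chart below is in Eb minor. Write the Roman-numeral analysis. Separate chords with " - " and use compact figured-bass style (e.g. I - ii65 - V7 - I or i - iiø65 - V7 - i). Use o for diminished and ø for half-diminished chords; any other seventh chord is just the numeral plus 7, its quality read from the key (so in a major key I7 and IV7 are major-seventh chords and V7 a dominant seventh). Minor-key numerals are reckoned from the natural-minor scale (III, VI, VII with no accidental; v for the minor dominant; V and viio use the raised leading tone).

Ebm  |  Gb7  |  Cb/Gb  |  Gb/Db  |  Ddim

Ebm: minor triad on Eb = scale degree 1 → i.
Gb7: a dominant seventh chord on Gb, the applied dominant of VI → V7/VI.
Cb/Gb has root Cb, degree 6 in Eb minor, so VI64.
Gb/Db: root Gb is the mediant; major triad there is III64.
Ddim has root D, degree 7 in Eb minor, so viio.

i - V7/VI - VI64 - III64 - viio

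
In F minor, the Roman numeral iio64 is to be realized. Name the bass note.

Db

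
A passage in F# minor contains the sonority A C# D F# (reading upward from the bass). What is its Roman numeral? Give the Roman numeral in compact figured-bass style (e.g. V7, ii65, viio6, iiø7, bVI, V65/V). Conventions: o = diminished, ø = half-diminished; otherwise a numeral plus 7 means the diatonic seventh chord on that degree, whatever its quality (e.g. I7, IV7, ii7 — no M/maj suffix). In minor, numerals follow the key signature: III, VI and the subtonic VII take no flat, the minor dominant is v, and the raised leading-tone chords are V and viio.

VI43

Stacked in thirds the chord is D-F#-A-C#: a major seventh chord on D.
In F# minor, D is the submediant; the diatonic major seventh chord there is VI7.
With A in the bass the chord is in second inversion, so the figured bass is 43.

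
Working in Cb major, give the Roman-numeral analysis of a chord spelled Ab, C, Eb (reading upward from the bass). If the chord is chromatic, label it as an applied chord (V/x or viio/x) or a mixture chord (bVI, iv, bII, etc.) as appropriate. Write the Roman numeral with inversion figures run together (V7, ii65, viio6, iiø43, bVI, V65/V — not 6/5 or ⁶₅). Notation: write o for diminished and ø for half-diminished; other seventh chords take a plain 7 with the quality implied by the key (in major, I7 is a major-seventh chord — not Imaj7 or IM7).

Stacked in thirds the chord is Ab-C-Eb: a major triad on Ab.
Ab is not a diatonic chord root with this quality in Cb major, but it lies a perfect fifth above Db (ii), so the chord functions as an applied dominant of ii.

V/ii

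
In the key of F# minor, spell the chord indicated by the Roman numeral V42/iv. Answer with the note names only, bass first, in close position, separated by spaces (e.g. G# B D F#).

V42/iv is a secondary dominant — the dominant seventh of iv. iv in F# minor is B, so the applied chord's root is F#, a perfect fifth above.
Building a dominant seventh chord on F# gives F#-A#-C#-E.
With the 42 figure the chord is in third inversion; from the bass E upward in close position it reads E-F#-A#-C#.

E F# A# C#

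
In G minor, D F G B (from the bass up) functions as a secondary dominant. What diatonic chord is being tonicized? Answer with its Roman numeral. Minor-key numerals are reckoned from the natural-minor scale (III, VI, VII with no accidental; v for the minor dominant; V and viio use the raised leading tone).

iv

The chord is a dominant seventh chord on G.
A dominant resolves down a perfect fifth: G → C. In G minor, C is scale degree 4, i.e. iv.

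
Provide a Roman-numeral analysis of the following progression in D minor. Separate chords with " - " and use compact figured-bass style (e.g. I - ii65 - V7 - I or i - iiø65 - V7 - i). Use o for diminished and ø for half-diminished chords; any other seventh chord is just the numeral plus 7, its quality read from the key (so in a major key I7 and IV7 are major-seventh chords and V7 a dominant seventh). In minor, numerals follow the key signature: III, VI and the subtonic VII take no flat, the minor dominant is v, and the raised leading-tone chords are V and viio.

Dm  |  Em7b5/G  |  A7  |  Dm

i - iiø65 - V7 - i

Dm: root D is the tonic; minor triad there is i.
Em7b5/G: half-diminished seventh chord on E = scale degree 2 → iiø65.
A7 has root A, degree 5 in D minor, so V7.
Dm: minor triad on D = scale degree 1 → i.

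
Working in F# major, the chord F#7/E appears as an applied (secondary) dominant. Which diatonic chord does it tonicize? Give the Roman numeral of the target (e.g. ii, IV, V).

The chord is a dominant seventh chord on F#.
A dominant resolves down a perfect fifth: F# → B. In F# major, B is scale degree 4, i.e. IV.

IV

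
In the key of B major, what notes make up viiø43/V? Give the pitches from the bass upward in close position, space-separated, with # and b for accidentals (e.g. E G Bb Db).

B D# E# G#

The slash marks an applied leading-tone chord: viio of V. In B major, V is F#, so the leading tone to it is E#, a half step below.
Building a half-diminished seventh chord on E# gives E#-G#-B-D#.
The figured bass 43 indicates second inversion, placing the fifth (B) in the bass: B-D#-E#-G#.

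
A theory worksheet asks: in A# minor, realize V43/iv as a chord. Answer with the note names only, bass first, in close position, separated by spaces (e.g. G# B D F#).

The slash means an applied dominant: we want the dominant of iv. In A# minor, iv is D# minor, and its dominant is built on A#.
Building a dominant seventh chord on A# gives A#-C##-E#-G#.
With the 43 figure the chord is in second inversion; from the bass E# upward in close position it reads E#-G#-A#-C##.

E# G# A# C##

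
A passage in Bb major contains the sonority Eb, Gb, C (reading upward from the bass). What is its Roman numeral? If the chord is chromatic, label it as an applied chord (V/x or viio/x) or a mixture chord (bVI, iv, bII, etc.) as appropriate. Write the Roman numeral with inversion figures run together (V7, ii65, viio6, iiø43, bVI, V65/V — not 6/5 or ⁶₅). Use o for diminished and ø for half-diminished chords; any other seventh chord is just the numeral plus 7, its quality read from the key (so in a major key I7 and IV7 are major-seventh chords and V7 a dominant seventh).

iio6

Stacked in thirds the chord is C-Eb-Gb: a diminished triad on C.
C is the second degree of Bb major. This is the diminished supertonic triad, borrowed from the parallel minor.
With Eb in the bass the chord is in first inversion, so the figured bass is 6.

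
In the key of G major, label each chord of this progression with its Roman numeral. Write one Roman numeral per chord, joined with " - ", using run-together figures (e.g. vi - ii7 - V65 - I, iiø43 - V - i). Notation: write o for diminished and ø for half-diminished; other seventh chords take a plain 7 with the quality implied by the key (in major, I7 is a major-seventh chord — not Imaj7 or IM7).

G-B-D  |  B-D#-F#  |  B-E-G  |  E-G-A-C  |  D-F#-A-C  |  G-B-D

I - V/vi - vi64 - ii43 - V7 - I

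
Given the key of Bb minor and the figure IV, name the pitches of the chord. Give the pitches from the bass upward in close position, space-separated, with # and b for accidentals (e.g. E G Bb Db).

Eb G Bb

Scale degree 4 in Bb minor is Eb; here the chord built on it is altered to a major triad. IV is the major subdominant, borrowed from the parallel major.
So the chord is Eb-G-Bb.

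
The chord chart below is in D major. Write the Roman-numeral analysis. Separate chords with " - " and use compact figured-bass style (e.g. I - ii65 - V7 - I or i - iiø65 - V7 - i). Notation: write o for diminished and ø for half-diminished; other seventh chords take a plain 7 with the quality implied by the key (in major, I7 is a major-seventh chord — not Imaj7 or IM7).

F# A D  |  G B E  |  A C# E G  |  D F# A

F#-A-D has root D, degree 1 in D major, so I6.
G-B-E: minor triad on E = scale degree 2 → ii6.
A-C#-E-G: root A is the dominant; dominant seventh chord there is V7.
D-F#-A: major triad on D = scale degree 1 → I.

I6 - ii6 - V7 - I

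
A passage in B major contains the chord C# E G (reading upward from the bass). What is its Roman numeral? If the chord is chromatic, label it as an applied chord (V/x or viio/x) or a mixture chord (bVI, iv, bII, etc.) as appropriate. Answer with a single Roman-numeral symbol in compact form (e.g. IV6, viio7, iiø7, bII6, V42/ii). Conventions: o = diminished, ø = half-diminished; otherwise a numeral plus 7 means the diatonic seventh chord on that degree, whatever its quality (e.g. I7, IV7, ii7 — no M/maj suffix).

The pitches C#-E-G form a diminished triad rooted on C#.
C# is the second degree of B major. This is the diminished supertonic triad, borrowed from the parallel minor.

iio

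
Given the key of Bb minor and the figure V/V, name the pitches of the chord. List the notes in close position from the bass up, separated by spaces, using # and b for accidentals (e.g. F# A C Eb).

C E G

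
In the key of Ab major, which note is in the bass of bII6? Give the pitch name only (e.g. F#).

bII in Ab major has root Bbb; the chord is Bbb-Db-Fb.
The figure 6 means first inversion — the third is in the bass.

Db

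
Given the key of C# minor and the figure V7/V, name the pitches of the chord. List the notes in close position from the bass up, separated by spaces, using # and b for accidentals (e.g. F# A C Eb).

V7/V is a secondary dominant — the dominant seventh of V. V in C# minor is G#, so the applied chord's root is D#, a perfect fifth above.
Building a dominant seventh chord on D# gives D#-F##-A#-C#.

D# F## A# C#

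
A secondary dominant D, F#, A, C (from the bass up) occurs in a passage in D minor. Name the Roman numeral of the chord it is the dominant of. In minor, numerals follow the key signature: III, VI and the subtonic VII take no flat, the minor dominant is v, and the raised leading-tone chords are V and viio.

The chord is a dominant seventh chord on D.
A dominant resolves down a perfect fifth: D → G. In D minor, G is scale degree 4, i.e. iv.

iv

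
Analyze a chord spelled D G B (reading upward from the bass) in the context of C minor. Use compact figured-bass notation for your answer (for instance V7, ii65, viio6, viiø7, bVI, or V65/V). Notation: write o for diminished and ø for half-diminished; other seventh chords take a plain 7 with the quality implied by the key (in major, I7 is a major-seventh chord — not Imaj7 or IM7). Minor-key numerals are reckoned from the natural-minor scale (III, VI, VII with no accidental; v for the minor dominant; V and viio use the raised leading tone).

V64

The pitches G-B-D form a major triad rooted on G.
G is scale degree 5 in C minor, and a major triad on that degree is written V.
With D in the bass the chord is in second inversion, so the figured bass is 64.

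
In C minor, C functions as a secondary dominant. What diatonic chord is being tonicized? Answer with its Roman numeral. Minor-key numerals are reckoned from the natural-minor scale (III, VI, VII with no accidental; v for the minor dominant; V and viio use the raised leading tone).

iv

The chord is a major triad on C.
A dominant resolves down a perfect fifth: C → F. In C minor, F is scale degree 4, i.e. iv.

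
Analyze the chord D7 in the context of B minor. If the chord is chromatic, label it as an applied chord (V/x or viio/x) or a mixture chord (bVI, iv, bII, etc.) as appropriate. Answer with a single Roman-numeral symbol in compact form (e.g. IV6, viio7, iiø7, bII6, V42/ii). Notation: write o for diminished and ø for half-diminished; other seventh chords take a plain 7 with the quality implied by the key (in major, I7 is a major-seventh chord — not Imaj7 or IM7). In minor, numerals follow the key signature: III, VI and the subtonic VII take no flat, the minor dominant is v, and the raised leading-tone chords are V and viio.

V7/VI

Stacked in thirds the chord is D-F#-A-C: a dominant seventh chord on D.
D is not a diatonic chord root with this quality in B minor, but it lies a perfect fifth above G (VI), so the chord functions as an applied dominant of VI.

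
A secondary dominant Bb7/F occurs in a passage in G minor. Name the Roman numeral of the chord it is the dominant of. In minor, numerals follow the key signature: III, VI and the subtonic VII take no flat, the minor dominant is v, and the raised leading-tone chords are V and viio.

The chord is a dominant seventh chord on Bb.
A dominant resolves down a perfect fifth: Bb → Eb. In G minor, Eb is scale degree 6, i.e. VI.

VI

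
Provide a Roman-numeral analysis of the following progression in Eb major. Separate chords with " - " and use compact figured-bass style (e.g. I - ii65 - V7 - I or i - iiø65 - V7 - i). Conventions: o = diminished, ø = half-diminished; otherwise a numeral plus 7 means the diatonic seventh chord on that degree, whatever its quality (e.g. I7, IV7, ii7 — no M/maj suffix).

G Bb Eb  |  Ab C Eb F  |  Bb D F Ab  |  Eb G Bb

G-Bb-Eb: root Eb is the tonic; major triad there is I6.
Ab-C-Eb-F: root F is the supertonic; minor seventh chord there is ii65.
Bb-D-F-Ab has root Bb, degree 5 in Eb major, so V7.
Eb-G-Bb: major triad on Eb = scale degree 1 → I.

I6 - ii65 - V7 - I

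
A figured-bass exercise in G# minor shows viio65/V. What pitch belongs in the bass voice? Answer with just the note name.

E#

The applied chord viio65/V is rooted on C##: C##-E#-G#-B.
The figure 65 means first inversion — the third is in the bass.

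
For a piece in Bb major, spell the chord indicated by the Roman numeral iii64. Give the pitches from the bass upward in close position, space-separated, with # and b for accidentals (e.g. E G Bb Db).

In Bb major, the mediant is D, and the diatonic chord built there is a minor triad.
Stacking thirds from D gives D-F-A.
The figured bass 64 indicates second inversion, placing the fifth (A) in the bass: A-D-F.

A D F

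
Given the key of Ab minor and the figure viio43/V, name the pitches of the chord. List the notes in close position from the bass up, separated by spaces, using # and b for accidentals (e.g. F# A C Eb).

The slash marks an applied leading-tone chord: viio of V. In Ab minor, V is Eb, so the leading tone to it is D, a half step below.
Building a fully diminished seventh chord on D gives D-F-Ab-Cb.
With the 43 figure the chord is in second inversion; from the bass Ab upward in close position it reads Ab-Cb-D-F.

Ab Cb D F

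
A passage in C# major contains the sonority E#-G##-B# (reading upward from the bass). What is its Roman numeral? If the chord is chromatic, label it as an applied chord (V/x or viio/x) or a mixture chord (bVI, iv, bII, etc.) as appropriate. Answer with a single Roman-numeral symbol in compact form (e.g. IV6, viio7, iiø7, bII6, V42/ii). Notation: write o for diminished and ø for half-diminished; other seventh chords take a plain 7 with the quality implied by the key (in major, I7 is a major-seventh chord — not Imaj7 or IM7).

V/vi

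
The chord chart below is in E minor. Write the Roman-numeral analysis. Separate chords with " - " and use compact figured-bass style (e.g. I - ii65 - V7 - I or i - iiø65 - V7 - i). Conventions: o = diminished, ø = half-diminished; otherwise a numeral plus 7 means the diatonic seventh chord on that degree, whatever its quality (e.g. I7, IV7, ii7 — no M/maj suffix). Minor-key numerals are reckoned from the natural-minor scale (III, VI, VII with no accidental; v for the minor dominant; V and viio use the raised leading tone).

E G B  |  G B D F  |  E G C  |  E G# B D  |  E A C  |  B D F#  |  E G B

i - V7/VI - VI6 - V7/iv - iv64 - v - i

E-G-B: root E is the tonic; minor triad there is i.
G-B-D-F is the secondary dominant of VI (dominant seventh chord on G): V7/VI.
E-G-C: root C is the submediant; major triad there is VI6.
E-G#-B-D: chromatic; E is V of iv, so V7/iv.
E-A-C has root A, degree 4 in E minor, so iv64.
B-D-F# has root B, degree 5 in E minor, so v.
E-G-B has root E, degree 1 in E minor, so i.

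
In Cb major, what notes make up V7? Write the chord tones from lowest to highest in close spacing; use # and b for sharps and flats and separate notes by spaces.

Gb Bb Db Fb

In Cb major, the fifth degree is Gb, and the diatonic chord built there is a dominant seventh chord.
That chord is spelled Gb-Bb-Db-Fb.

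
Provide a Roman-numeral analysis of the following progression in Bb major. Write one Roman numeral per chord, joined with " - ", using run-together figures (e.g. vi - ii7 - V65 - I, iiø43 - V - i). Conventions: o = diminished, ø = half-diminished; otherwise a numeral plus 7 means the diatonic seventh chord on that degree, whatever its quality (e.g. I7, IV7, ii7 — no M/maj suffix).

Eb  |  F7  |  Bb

Eb: major triad on Eb = scale degree 4 → IV.
F7: root F is the dominant; dominant seventh chord there is V7.
Bb: major triad on Bb = scale degree 1 → I.

IV - V7 - I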